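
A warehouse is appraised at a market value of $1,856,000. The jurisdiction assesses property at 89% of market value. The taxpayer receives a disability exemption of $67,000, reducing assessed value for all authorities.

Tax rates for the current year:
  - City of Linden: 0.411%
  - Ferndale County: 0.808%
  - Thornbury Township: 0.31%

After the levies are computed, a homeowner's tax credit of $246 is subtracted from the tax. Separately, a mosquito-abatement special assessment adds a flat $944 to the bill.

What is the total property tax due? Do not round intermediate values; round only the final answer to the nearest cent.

$24,930.20

Assessed value = $1,856,000 × 0.89 = $1,651,840
Taxable value = $1,651,840 − $67,000 = $1,584,840
City of Linden: $1,584,840 × 0.00411 = $6,513.6924
Ferndale County: $1,584,840 × 0.00808 = $12,805.5072
Thornbury Township: $1,584,840 × 0.0031 = $4,913.004
Levies subtotal = $24,232.2036
After credit = $24,232.2036 − $246 = $23,986.2036
Total = $23,986.2036 + $944 = $24,930.2036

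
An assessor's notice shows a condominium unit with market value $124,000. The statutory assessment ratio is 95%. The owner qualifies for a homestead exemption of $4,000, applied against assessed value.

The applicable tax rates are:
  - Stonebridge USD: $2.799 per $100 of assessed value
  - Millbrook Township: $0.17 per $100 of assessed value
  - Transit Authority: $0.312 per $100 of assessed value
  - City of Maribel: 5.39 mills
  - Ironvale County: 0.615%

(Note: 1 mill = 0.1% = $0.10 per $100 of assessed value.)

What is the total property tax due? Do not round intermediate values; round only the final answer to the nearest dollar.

$5,047

Assessed value = $124,000 × 0.95 = $117,800
Taxable value = $117,800 − $4,000 = $113,800
Stonebridge USD: $113,800 × 0.02799 = $3,185.262
Millbrook Township: $113,800 × 0.0017 = $193.46
Transit Authority: $113,800 × 0.00312 = $355.056
City of Maribel: $113,800 × 0.00539 = $613.382
Ironvale County: $113,800 × 0.00615 = $699.87
Total = $5,047.03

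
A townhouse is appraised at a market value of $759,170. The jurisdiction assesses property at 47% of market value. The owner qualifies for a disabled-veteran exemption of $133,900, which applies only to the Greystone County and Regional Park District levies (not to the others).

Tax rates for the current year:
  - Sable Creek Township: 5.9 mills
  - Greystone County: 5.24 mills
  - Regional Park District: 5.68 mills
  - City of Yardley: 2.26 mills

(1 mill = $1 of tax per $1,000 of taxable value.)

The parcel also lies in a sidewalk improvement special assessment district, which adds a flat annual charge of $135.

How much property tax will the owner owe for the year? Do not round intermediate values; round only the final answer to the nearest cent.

Assessed value = $759,170 × 0.47 = $356,809.9
Sable Creek Township: $356,809.9 × 0.0059 = $2,105.17841
Greystone County: ($356,809.9 − $133,900) × 0.00524 = $222,909.9 × 0.00524 = $1,168.047876
Regional Park District: ($356,809.9 − $133,900) × 0.00568 = $222,909.9 × 0.00568 = $1,266.128232
City of Yardley: $356,809.9 × 0.00226 = $806.390374
Levies subtotal = $5,345.744892
Total = $5,345.744892 + $135 = $5,480.744892

$5,480.74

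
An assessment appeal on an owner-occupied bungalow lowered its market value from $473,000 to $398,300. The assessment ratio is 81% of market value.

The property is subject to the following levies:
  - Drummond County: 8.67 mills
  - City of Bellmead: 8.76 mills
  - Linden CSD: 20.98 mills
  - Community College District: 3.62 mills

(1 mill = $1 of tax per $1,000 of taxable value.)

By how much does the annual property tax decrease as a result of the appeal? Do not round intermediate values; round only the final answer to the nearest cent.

Old assessed value = $473,000 × 0.81 = $383,130
New assessed value = $398,300 × 0.81 = $322,623
Combined rate = 0.00867 + 0.00876 + 0.02098 + 0.00362 = 0.04203
Old tax = $383,130 × 0.04203 = $16,102.9539
New tax = $322,623 × 0.04203 = $13,559.84469
Reduction = $16,102.9539 − $13,559.84469 = $2,543.10921

$2,543.11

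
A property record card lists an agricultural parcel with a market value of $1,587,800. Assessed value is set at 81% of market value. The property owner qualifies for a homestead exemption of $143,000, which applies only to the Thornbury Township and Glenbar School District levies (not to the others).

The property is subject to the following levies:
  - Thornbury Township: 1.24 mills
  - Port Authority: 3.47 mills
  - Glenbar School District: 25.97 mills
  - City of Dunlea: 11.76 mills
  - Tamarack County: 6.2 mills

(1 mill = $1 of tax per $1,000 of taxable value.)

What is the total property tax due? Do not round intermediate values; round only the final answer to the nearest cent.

$58,665.75

Assessed value = $1,587,800 × 0.81 = $1,286,118
Thornbury Township: ($1,286,118 − $143,000) × 0.00124 = $1,143,118 × 0.00124 = $1,417.46632
Port Authority: $1,286,118 × 0.00347 = $4,462.82946
Glenbar School District: ($1,286,118 − $143,000) × 0.02597 = $1,143,118 × 0.02597 = $29,686.77446
City of Dunlea: $1,286,118 × 0.01176 = $15,124.74768
Tamarack County: $1,286,118 × 0.0062 = $7,973.9316
Total = $58,665.74952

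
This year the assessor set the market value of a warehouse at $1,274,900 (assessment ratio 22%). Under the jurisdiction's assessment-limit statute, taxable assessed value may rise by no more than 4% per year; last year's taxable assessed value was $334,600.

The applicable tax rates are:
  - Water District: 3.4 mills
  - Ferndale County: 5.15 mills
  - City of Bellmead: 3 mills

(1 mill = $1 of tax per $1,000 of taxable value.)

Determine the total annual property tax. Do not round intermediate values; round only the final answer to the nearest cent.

Uncapped assessed value = $1,274,900 × 0.22 = $280,478
Cap limit = $334,600 × 1.04 = $347,984
Taxable assessed value = min($280,478, $347,984) = $280,478 (cap does not bind)
Water District: $280,478 × 0.0034 = $953.6252
Ferndale County: $280,478 × 0.00515 = $1,444.4617
City of Bellmead: $280,478 × 0.003 = $841.434
Total = $3,239.5209

$3,239.52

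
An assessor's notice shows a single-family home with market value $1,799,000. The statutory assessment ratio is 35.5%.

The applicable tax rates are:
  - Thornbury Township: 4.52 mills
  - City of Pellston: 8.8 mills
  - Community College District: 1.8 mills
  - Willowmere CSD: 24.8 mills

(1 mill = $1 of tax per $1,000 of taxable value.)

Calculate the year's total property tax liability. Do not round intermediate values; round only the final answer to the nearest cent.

Assessed value = $1,799,000 × 0.355 = $638,645
Thornbury Township: $638,645 × 0.00452 = $2,886.6754
City of Pellston: $638,645 × 0.0088 = $5,620.076
Community College District: $638,645 × 0.0018 = $1,149.561
Willowmere CSD: $638,645 × 0.0248 = $15,838.396
Total = $2,886.6754 + $5,620.076 + $1,149.561 + $15,838.396 = $25,494.7084

$25,494.71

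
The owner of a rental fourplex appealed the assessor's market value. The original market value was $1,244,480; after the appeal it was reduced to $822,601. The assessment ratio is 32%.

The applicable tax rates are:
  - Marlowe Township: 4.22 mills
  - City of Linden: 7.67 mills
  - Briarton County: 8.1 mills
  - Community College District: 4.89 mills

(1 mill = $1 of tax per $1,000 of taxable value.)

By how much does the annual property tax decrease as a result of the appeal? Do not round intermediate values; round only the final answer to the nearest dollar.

$3,359

Old assessed value = $1,244,480 × 0.32 = $398,233.6
New assessed value = $822,601 × 0.32 = $263,232.32
Combined rate = 0.00422 + 0.00767 + 0.0081 + 0.00489 = 0.02488
Old tax = $398,233.6 × 0.02488 = $9,908.051968
New tax = $263,232.32 × 0.02488 = $6,549.2201216
Reduction = $9,908.051968 − $6,549.2201216 = $3,358.8318464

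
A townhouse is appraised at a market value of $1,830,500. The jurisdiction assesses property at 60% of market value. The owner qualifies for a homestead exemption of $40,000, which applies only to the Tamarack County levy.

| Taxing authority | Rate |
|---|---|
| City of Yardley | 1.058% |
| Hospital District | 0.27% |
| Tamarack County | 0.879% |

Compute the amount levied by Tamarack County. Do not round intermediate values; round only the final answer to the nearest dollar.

$9,302

Assessed value = $1,830,500 × 0.6 = $1,098,300
Tamarack County taxable value = $1,098,300 − $40,000 = $1,058,300
Tamarack County levy = $1,058,300 × 0.00879 = $9,302.457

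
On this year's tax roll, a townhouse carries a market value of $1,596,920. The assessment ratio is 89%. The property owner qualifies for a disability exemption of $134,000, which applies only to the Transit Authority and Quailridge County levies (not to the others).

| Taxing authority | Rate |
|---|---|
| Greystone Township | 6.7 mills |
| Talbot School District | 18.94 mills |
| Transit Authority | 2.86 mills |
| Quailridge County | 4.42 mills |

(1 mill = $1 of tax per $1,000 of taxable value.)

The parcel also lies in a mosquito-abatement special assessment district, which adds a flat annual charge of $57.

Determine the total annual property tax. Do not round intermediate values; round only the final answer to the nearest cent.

$45,869.32

Assessed value = $1,596,920 × 0.89 = $1,421,258.8
Greystone Township: $1,421,258.8 × 0.0067 = $9,522.43396
Talbot School District: $1,421,258.8 × 0.01894 = $26,918.641672
Transit Authority: ($1,421,258.8 − $134,000) × 0.00286 = $1,287,258.8 × 0.00286 = $3,681.560168
Quailridge County: ($1,421,258.8 − $134,000) × 0.00442 = $1,287,258.8 × 0.00442 = $5,689.683896
Levies subtotal = $45,812.319696
Total = $45,812.319696 + $57 = $45,869.319696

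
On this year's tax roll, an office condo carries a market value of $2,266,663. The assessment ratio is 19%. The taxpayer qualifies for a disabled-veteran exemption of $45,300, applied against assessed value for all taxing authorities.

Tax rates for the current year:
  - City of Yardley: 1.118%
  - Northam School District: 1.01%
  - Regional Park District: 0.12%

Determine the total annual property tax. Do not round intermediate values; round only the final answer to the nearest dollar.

Assessed value = $2,266,663 × 0.19 = $430,665.97
Taxable value = $430,665.97 − $45,300 = $385,365.97
City of Yardley: $385,365.97 × 0.01118 = $4,308.3915446
Northam School District: $385,365.97 × 0.0101 = $3,892.196297
Regional Park District: $385,365.97 × 0.0012 = $462.439164
Total = $4,308.3915446 + $3,892.196297 + $462.439164 = $8,663.0270056

$8,663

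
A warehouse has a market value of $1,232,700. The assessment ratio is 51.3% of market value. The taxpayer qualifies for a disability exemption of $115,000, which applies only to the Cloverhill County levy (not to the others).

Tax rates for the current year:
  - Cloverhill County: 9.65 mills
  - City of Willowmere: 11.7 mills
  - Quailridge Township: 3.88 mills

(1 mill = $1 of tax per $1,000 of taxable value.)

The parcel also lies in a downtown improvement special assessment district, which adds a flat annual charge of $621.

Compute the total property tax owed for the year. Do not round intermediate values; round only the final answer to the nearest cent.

$15,466.07

Assessed value = $1,232,700 × 0.513 = $632,375.1
Cloverhill County: ($632,375.1 − $115,000) × 0.00965 = $517,375.1 × 0.00965 = $4,992.669715
City of Willowmere: $632,375.1 × 0.0117 = $7,398.78867
Quailridge Township: $632,375.1 × 0.00388 = $2,453.615388
Levies subtotal = $14,845.073773
Total = $14,845.073773 + $621 = $15,466.073773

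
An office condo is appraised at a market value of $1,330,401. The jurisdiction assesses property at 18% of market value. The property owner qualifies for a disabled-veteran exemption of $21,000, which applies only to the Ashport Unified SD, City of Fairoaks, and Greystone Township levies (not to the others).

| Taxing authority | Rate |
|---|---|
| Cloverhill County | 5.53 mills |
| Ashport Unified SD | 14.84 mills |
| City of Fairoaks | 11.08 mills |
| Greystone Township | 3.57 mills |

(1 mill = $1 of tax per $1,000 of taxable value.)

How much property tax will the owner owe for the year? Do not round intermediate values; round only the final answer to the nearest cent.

$7,767.03

Assessed value = $1,330,401 × 0.18 = $239,472.18
Cloverhill County: $239,472.18 × 0.00553 = $1,324.2811554
Ashport Unified SD: ($239,472.18 − $21,000) × 0.01484 = $218,472.18 × 0.01484 = $3,242.1271512
City of Fairoaks: ($239,472.18 − $21,000) × 0.01108 = $218,472.18 × 0.01108 = $2,420.6717544
Greystone Township: ($239,472.18 − $21,000) × 0.00357 = $218,472.18 × 0.00357 = $779.9456826
Total = $7,767.0257436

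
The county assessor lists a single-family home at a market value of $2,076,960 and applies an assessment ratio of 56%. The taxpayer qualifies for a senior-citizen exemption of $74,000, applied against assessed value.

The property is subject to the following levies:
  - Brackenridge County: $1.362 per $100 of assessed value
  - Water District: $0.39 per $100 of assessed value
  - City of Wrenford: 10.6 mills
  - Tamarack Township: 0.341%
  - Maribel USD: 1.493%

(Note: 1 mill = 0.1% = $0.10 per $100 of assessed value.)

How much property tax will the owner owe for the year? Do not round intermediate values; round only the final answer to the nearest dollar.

Assessed value = $2,076,960 × 0.56 = $1,163,097.6
Taxable value = $1,163,097.6 − $74,000 = $1,089,097.6
Brackenridge County: $1,089,097.6 × 0.01362 = $14,833.509312
Water District: $1,089,097.6 × 0.0039 = $4,247.48064
City of Wrenford: $1,089,097.6 × 0.0106 = $11,544.43456
Tamarack Township: $1,089,097.6 × 0.00341 = $3,713.822816
Maribel USD: $1,089,097.6 × 0.01493 = $16,260.227168
Total = $50,599.474496

$50,599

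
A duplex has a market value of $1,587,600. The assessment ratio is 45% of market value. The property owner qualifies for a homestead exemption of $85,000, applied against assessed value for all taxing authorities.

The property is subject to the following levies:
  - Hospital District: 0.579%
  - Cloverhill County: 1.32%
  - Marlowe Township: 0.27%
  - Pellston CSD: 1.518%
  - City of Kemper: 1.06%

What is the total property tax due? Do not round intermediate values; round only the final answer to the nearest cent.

Assessed value = $1,587,600 × 0.45 = $714,420
Taxable value = $714,420 − $85,000 = $629,420
Hospital District: $629,420 × 0.00579 = $3,644.3418
Cloverhill County: $629,420 × 0.0132 = $8,308.344
Marlowe Township: $629,420 × 0.0027 = $1,699.434
Pellston CSD: $629,420 × 0.01518 = $9,554.5956
City of Kemper: $629,420 × 0.0106 = $6,671.852
Total = $3,644.3418 + $8,308.344 + $1,699.434 + $9,554.5956 + $6,671.852 = $29,878.5674

$29,878.57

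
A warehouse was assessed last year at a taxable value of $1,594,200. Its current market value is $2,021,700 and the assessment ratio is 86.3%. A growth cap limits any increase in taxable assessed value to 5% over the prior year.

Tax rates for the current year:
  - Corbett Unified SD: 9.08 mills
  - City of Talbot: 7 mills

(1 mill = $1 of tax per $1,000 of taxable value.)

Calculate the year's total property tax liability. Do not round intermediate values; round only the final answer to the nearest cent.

$26,916.47

Uncapped assessed value = $2,021,700 × 0.863 = $1,744,727.1
Cap limit = $1,594,200 × 1.05 = $1,673,910
Taxable assessed value = min($1,744,727.1, $1,673,910) = $1,673,910 (cap binds)
Corbett Unified SD: $1,673,910 × 0.00908 = $15,199.1028
City of Talbot: $1,673,910 × 0.007 = $11,717.37
Total = $26,916.4728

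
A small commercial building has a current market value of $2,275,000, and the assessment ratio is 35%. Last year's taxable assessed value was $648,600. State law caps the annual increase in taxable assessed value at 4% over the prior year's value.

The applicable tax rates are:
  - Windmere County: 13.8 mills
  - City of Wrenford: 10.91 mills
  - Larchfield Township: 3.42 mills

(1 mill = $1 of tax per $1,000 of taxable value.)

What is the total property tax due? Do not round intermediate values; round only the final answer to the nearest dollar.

$18,975

Uncapped assessed value = $2,275,000 × 0.35 = $796,250
Cap limit = $648,600 × 1.04 = $674,544
Taxable assessed value = min($796,250, $674,544) = $674,544 (cap binds)
Windmere County: $674,544 × 0.0138 = $9,308.7072
City of Wrenford: $674,544 × 0.01091 = $7,359.27504
Larchfield Township: $674,544 × 0.00342 = $2,306.94048
Total = $18,974.92272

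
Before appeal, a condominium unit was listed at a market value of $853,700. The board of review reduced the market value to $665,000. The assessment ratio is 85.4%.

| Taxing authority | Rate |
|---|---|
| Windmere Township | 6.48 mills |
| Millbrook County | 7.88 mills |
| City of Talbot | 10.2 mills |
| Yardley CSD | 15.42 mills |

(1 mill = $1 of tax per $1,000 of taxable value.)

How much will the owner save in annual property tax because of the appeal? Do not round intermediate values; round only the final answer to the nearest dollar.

Old assessed value = $853,700 × 0.854 = $729,059.8
New assessed value = $665,000 × 0.854 = $567,910
Combined rate = 0.00648 + 0.00788 + 0.0102 + 0.01542 = 0.03998
Old tax = $729,059.8 × 0.03998 = $29,147.810804
New tax = $567,910 × 0.03998 = $22,705.0418
Reduction = $29,147.810804 − $22,705.0418 = $6,442.769004

$6,443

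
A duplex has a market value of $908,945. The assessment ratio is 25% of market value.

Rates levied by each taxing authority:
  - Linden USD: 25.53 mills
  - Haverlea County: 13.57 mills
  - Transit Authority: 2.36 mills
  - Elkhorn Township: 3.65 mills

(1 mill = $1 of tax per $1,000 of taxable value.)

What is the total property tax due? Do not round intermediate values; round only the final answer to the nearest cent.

Assessed value = $908,945 × 0.25 = $227,236.25
Linden USD: $227,236.25 × 0.02553 = $5,801.3414625
Haverlea County: $227,236.25 × 0.01357 = $3,083.5959125
Transit Authority: $227,236.25 × 0.00236 = $536.27755
Elkhorn Township: $227,236.25 × 0.00365 = $829.4123125
Total = $5,801.3414625 + $3,083.5959125 + $536.27755 + $829.4123125 = $10,250.6272375

$10,250.63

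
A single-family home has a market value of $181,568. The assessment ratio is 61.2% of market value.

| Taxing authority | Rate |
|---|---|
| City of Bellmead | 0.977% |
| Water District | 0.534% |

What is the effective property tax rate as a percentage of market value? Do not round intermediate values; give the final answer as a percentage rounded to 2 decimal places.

0.92%

Assessed value = $181,568 × 0.612 = $111,119.616
City of Bellmead: $111,119.616 × 0.00977 = $1,085.63864832
Water District: $111,119.616 × 0.00534 = $593.37874944
Total tax = $1,679.01739776
Effective rate = $1,679.01739776 ÷ $181,568 = 0.92% of market value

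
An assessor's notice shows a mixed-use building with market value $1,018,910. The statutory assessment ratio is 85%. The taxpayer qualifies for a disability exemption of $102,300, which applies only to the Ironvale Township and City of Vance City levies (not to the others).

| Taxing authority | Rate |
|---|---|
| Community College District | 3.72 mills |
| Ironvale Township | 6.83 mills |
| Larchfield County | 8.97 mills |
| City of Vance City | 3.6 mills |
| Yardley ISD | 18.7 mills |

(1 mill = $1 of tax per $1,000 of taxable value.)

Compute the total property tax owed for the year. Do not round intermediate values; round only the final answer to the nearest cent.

$35,152.20

Assessed value = $1,018,910 × 0.85 = $866,073.5
Community College District: $866,073.5 × 0.00372 = $3,221.79342
Ironvale Township: ($866,073.5 − $102,300) × 0.00683 = $763,773.5 × 0.00683 = $5,216.573005
Larchfield County: $866,073.5 × 0.00897 = $7,768.679295
City of Vance City: ($866,073.5 − $102,300) × 0.0036 = $763,773.5 × 0.0036 = $2,749.5846
Yardley ISD: $866,073.5 × 0.0187 = $16,195.57445
Total = $35,152.20477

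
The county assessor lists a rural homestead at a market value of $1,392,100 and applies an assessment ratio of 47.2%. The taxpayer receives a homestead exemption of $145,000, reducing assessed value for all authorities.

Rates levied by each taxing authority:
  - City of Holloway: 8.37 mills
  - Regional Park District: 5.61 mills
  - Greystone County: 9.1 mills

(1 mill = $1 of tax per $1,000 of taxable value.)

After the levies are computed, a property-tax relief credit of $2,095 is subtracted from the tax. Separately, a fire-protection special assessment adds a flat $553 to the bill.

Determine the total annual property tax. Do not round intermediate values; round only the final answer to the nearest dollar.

Assessed value = $1,392,100 × 0.472 = $657,071.2
Taxable value = $657,071.2 − $145,000 = $512,071.2
City of Holloway: $512,071.2 × 0.00837 = $4,286.035944
Regional Park District: $512,071.2 × 0.00561 = $2,872.719432
Greystone County: $512,071.2 × 0.0091 = $4,659.84792
Levies subtotal = $11,818.603296
After credit = $11,818.603296 − $2,095 = $9,723.603296
Total = $9,723.603296 + $553 = $10,276.603296

$10,277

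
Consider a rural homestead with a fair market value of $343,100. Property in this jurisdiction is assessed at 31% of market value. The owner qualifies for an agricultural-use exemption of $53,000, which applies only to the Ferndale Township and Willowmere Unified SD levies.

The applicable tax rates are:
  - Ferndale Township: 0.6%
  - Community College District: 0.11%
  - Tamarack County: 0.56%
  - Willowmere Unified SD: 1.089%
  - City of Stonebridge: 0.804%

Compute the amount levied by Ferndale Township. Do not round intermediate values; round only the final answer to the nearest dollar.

$320

Assessed value = $343,100 × 0.31 = $106,361
Ferndale Township taxable value = $106,361 − $53,000 = $53,361
Ferndale Township levy = $53,361 × 0.006 = $320.166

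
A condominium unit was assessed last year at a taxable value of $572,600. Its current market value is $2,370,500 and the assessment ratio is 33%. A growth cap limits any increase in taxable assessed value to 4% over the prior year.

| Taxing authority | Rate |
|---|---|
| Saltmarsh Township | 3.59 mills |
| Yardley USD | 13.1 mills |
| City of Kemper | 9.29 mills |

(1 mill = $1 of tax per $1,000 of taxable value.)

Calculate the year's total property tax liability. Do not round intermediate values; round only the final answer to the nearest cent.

$15,471.19

Uncapped assessed value = $2,370,500 × 0.33 = $782,265
Cap limit = $572,600 × 1.04 = $595,504
Taxable assessed value = min($782,265, $595,504) = $595,504 (cap binds)
Saltmarsh Township: $595,504 × 0.00359 = $2,137.85936
Yardley USD: $595,504 × 0.0131 = $7,801.1024
City of Kemper: $595,504 × 0.00929 = $5,532.23216
Total = $15,471.19392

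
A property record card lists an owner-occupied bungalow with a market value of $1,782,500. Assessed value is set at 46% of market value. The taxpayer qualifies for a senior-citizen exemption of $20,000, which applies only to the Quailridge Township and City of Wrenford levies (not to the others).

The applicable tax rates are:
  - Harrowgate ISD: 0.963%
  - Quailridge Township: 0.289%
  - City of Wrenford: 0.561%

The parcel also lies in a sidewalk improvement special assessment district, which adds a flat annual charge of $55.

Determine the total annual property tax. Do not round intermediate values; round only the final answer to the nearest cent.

$14,750.69

Assessed value = $1,782,500 × 0.46 = $819,950
Harrowgate ISD: $819,950 × 0.00963 = $7,896.1185
Quailridge Township: ($819,950 − $20,000) × 0.00289 = $799,950 × 0.00289 = $2,311.8555
City of Wrenford: ($819,950 − $20,000) × 0.00561 = $799,950 × 0.00561 = $4,487.7195
Levies subtotal = $14,695.6935
Total = $14,695.6935 + $55 = $14,750.6935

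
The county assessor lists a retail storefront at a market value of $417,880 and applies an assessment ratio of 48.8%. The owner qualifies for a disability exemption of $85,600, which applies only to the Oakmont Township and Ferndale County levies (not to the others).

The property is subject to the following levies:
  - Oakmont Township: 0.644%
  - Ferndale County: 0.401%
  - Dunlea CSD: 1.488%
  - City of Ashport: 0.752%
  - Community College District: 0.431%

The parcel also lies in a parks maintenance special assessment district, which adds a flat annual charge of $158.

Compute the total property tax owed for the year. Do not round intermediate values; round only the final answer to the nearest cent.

$6,841.35

Assessed value = $417,880 × 0.488 = $203,925.44
Oakmont Township: ($203,925.44 − $85,600) × 0.00644 = $118,325.44 × 0.00644 = $762.0158336
Ferndale County: ($203,925.44 − $85,600) × 0.00401 = $118,325.44 × 0.00401 = $474.4850144
Dunlea CSD: $203,925.44 × 0.01488 = $3,034.4105472
City of Ashport: $203,925.44 × 0.00752 = $1,533.5193088
Community College District: $203,925.44 × 0.00431 = $878.9186464
Levies subtotal = $6,683.3493504
Total = $6,683.3493504 + $158 = $6,841.3493504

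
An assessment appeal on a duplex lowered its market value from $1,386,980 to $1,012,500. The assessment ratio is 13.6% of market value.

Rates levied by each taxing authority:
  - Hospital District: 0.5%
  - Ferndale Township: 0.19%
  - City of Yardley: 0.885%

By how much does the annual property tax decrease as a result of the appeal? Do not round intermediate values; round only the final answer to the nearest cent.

Old assessed value = $1,386,980 × 0.136 = $188,629.28
New assessed value = $1,012,500 × 0.136 = $137,700
Combined rate = 0.005 + 0.0019 + 0.00885 = 0.01575
Old tax = $188,629.28 × 0.01575 = $2,970.91116
New tax = $137,700 × 0.01575 = $2,168.775
Reduction = $2,970.91116 − $2,168.775 = $802.13616

$802.14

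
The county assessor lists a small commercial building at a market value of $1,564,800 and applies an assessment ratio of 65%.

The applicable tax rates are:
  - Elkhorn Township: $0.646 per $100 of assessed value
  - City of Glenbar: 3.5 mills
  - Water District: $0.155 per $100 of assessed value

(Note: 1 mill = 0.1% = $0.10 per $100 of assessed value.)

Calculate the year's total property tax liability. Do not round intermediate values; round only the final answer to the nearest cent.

Assessed value = $1,564,800 × 0.65 = $1,017,120
Elkhorn Township: $1,017,120 × 0.00646 = $6,570.5952
City of Glenbar: $1,017,120 × 0.0035 = $3,559.92
Water District: $1,017,120 × 0.00155 = $1,576.536
Total = $11,707.0512

$11,707.05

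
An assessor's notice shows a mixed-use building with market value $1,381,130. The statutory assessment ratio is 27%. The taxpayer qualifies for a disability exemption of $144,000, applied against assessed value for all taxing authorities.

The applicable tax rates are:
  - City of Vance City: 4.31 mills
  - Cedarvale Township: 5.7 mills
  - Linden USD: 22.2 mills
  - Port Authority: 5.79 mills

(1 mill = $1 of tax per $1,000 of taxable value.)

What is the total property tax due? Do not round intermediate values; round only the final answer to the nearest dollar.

Assessed value = $1,381,130 × 0.27 = $372,905.1
Taxable value = $372,905.1 − $144,000 = $228,905.1
City of Vance City: $228,905.1 × 0.00431 = $986.580981
Cedarvale Township: $228,905.1 × 0.0057 = $1,304.75907
Linden USD: $228,905.1 × 0.0222 = $5,081.69322
Port Authority: $228,905.1 × 0.00579 = $1,325.360529
Total = $986.580981 + $1,304.75907 + $5,081.69322 + $1,325.360529 = $8,698.3938

$8,698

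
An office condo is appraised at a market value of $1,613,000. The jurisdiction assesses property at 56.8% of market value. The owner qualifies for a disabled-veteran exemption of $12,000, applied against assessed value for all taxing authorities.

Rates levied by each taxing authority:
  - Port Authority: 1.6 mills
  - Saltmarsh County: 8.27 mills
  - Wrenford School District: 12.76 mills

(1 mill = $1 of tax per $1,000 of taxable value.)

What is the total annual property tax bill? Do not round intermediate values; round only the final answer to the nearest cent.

Assessed value = $1,613,000 × 0.568 = $916,184
Taxable value = $916,184 − $12,000 = $904,184
Port Authority: $904,184 × 0.0016 = $1,446.6944
Saltmarsh County: $904,184 × 0.00827 = $7,477.60168
Wrenford School District: $904,184 × 0.01276 = $11,537.38784
Total = $1,446.6944 + $7,477.60168 + $11,537.38784 = $20,461.68392

$20,461.68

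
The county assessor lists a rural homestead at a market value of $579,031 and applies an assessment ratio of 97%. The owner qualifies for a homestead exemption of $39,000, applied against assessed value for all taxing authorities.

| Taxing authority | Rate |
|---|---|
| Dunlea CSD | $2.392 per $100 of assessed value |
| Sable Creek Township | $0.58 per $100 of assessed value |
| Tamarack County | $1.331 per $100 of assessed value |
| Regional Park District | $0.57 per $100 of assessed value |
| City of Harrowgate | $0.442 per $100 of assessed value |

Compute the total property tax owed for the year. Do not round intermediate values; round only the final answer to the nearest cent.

Assessed value = $579,031 × 0.97 = $561,660.07
Taxable value = $561,660.07 − $39,000 = $522,660.07
Dunlea CSD: $522,660.07 × 0.02392 = $12,502.0288744
Sable Creek Township: $522,660.07 × 0.0058 = $3,031.428406
Tamarack County: $522,660.07 × 0.01331 = $6,956.6055317
Regional Park District: $522,660.07 × 0.0057 = $2,979.162399
City of Harrowgate: $522,660.07 × 0.00442 = $2,310.1575094
Total = $12,502.0288744 + $3,031.428406 + $6,956.6055317 + $2,979.162399 + $2,310.1575094 = $27,779.3827205

$27,779.38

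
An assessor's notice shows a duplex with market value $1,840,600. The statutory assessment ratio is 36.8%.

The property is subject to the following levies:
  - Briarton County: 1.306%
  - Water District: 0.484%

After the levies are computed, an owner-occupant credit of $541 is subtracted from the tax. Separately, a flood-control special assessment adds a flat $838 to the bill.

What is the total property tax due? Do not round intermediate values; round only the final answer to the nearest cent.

Assessed value = $1,840,600 × 0.368 = $677,340.8
Briarton County: $677,340.8 × 0.01306 = $8,846.070848
Water District: $677,340.8 × 0.00484 = $3,278.329472
Levies subtotal = $12,124.40032
After credit = $12,124.40032 − $541 = $11,583.40032
Total = $11,583.40032 + $838 = $12,421.40032

$12,421.40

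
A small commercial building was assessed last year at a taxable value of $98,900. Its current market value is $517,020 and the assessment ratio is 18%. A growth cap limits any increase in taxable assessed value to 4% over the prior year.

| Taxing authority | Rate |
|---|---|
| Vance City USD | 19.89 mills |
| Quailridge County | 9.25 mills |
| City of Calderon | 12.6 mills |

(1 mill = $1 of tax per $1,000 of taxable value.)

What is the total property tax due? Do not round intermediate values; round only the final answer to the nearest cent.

Uncapped assessed value = $517,020 × 0.18 = $93,063.6
Cap limit = $98,900 × 1.04 = $102,856
Taxable assessed value = min($93,063.6, $102,856) = $93,063.6 (cap does not bind)
Vance City USD: $93,063.6 × 0.01989 = $1,851.035004
Quailridge County: $93,063.6 × 0.00925 = $860.8383
City of Calderon: $93,063.6 × 0.0126 = $1,172.60136
Total = $3,884.474664

$3,884.47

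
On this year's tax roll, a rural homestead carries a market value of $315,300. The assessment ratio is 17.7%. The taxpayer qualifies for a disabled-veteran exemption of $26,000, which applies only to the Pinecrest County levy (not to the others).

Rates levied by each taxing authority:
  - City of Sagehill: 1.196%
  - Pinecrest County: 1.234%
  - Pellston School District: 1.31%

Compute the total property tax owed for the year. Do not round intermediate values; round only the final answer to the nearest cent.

Assessed value = $315,300 × 0.177 = $55,808.1
City of Sagehill: $55,808.1 × 0.01196 = $667.464876
Pinecrest County: ($55,808.1 − $26,000) × 0.01234 = $29,808.1 × 0.01234 = $367.831954
Pellston School District: $55,808.1 × 0.0131 = $731.08611
Total = $1,766.38294

$1,766.38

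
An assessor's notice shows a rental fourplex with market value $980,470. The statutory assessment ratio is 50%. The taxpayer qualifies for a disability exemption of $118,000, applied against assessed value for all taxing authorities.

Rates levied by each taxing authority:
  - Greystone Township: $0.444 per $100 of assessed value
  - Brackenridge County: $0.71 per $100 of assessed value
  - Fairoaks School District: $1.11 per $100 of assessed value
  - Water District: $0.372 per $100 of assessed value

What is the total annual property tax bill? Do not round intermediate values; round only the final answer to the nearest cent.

$9,812.11

Assessed value = $980,470 × 0.5 = $490,235
Taxable value = $490,235 − $118,000 = $372,235
Greystone Township: $372,235 × 0.00444 = $1,652.7234
Brackenridge County: $372,235 × 0.0071 = $2,642.8685
Fairoaks School District: $372,235 × 0.0111 = $4,131.8085
Water District: $372,235 × 0.00372 = $1,384.7142
Total = $1,652.7234 + $2,642.8685 + $4,131.8085 + $1,384.7142 = $9,812.1146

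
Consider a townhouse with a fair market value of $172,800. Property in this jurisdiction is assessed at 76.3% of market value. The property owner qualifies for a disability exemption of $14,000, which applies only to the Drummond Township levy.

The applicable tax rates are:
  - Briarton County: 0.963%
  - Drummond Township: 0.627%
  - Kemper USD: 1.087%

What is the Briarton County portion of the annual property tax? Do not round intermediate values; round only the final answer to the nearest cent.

$1,269.68

Assessed value = $172,800 × 0.763 = $131,846.4
Briarton County taxable value = $131,846.4 (exemption does not apply)
Briarton County levy = $131,846.4 × 0.00963 = $1,269.680832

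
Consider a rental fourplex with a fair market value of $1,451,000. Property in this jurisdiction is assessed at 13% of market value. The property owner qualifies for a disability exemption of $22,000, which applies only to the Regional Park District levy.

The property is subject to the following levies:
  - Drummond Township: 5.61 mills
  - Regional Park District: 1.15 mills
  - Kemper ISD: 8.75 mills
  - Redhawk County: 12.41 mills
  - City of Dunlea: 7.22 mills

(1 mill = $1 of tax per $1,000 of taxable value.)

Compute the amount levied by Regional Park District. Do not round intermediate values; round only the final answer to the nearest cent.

$191.62

Assessed value = $1,451,000 × 0.13 = $188,630
Regional Park District taxable value = $188,630 − $22,000 = $166,630
Regional Park District levy = $166,630 × 0.00115 = $191.6245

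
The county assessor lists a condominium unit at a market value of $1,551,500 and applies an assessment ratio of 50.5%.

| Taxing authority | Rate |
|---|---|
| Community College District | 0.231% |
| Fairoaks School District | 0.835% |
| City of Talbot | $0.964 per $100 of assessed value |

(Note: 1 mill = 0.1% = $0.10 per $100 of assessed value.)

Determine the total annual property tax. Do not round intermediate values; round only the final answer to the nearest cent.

Assessed value = $1,551,500 × 0.505 = $783,507.5
Community College District: $783,507.5 × 0.00231 = $1,809.902325
Fairoaks School District: $783,507.5 × 0.00835 = $6,542.287625
City of Talbot: $783,507.5 × 0.00964 = $7,553.0123
Total = $15,905.20225

$15,905.20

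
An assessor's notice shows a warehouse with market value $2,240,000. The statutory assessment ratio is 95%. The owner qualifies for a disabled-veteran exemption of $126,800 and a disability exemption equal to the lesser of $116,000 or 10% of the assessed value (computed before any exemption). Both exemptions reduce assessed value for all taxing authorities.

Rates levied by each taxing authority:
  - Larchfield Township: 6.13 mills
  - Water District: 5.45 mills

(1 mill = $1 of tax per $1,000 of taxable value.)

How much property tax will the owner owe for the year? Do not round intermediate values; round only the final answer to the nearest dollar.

$21,831

Assessed value = $2,240,000 × 0.95 = $2,128,000
Disability exemption = min($116,000, 10% × $2,128,000) = min($116,000, $212,800) = $116,000 (dollar cap binds)
Taxable value = $2,128,000 − $126,800 − $116,000 = $1,885,200
Larchfield Township: $1,885,200 × 0.00613 = $11,556.276
Water District: $1,885,200 × 0.00545 = $10,274.34
Total = $21,830.616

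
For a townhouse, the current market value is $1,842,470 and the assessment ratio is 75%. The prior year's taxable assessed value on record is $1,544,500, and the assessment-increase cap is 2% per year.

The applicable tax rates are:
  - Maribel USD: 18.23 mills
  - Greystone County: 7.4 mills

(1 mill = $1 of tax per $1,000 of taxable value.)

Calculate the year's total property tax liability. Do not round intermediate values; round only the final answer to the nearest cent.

$35,416.88

Uncapped assessed value = $1,842,470 × 0.75 = $1,381,852.5
Cap limit = $1,544,500 × 1.02 = $1,575,390
Taxable assessed value = min($1,381,852.5, $1,575,390) = $1,381,852.5 (cap does not bind)
Maribel USD: $1,381,852.5 × 0.01823 = $25,191.171075
Greystone County: $1,381,852.5 × 0.0074 = $10,225.7085
Total = $35,416.879575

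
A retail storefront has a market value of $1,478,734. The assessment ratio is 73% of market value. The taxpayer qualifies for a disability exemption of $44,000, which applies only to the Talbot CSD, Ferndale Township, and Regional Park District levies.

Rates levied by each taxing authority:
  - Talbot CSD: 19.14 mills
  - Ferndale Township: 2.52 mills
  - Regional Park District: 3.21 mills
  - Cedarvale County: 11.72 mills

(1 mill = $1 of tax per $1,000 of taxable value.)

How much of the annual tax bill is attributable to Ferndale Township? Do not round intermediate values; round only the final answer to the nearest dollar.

Assessed value = $1,478,734 × 0.73 = $1,079,475.82
Ferndale Township taxable value = $1,079,475.82 − $44,000 = $1,035,475.82
Ferndale Township levy = $1,035,475.82 × 0.00252 = $2,609.3990664

$2,609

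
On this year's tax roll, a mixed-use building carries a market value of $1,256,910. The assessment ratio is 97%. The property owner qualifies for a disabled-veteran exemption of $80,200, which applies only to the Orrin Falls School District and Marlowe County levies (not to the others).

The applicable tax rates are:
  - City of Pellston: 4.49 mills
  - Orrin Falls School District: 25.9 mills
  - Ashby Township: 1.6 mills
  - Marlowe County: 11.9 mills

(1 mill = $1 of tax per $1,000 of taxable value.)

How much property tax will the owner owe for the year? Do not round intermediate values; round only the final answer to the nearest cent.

Assessed value = $1,256,910 × 0.97 = $1,219,202.7
City of Pellston: $1,219,202.7 × 0.00449 = $5,474.220123
Orrin Falls School District: ($1,219,202.7 − $80,200) × 0.0259 = $1,139,002.7 × 0.0259 = $29,500.16993
Ashby Township: $1,219,202.7 × 0.0016 = $1,950.72432
Marlowe County: ($1,219,202.7 − $80,200) × 0.0119 = $1,139,002.7 × 0.0119 = $13,554.13213
Total = $50,479.246503

$50,479.25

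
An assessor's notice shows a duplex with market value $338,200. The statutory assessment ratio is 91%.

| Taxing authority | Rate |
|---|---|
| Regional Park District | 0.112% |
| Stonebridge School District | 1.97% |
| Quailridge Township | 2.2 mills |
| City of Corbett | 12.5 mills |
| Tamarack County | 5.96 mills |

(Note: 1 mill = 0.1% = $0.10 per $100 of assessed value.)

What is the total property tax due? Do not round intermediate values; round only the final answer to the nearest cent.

$12,765.97

Assessed value = $338,200 × 0.91 = $307,762
Regional Park District: $307,762 × 0.00112 = $344.69344
Stonebridge School District: $307,762 × 0.0197 = $6,062.9114
Quailridge Township: $307,762 × 0.0022 = $677.0764
City of Corbett: $307,762 × 0.0125 = $3,847.025
Tamarack County: $307,762 × 0.00596 = $1,834.26152
Total = $12,765.96776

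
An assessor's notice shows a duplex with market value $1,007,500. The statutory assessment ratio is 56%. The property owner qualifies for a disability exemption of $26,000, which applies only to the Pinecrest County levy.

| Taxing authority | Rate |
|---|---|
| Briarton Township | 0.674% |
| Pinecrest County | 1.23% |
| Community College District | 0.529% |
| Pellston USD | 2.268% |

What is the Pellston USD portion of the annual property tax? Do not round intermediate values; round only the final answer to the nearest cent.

Assessed value = $1,007,500 × 0.56 = $564,200
Pellston USD taxable value = $564,200 (exemption does not apply)
Pellston USD levy = $564,200 × 0.02268 = $12,796.056

$12,796.06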